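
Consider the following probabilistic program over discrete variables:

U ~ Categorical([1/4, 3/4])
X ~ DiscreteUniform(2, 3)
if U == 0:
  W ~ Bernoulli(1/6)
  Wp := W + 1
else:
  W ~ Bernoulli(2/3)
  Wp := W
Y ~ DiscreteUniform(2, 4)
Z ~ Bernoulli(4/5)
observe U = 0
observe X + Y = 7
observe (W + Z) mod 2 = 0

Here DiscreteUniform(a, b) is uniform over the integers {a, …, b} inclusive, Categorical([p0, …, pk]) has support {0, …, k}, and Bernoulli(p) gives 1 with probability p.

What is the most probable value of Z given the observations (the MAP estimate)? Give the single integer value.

Enumerate traces; 2 have nonzero weight after conditioning:
  (U=0, X=3, W=0, Y=4, Z=0) weight 1/144
  (U=0, X=3, W=1, Y=4, Z=1) weight 1/180
Group by Z:
  weight(Z=0) = 1/144
  weight(Z=1) = 1/180
Total weight = 1/144 + 1/180 = 1/80
P(Z=0 | obs) = 1/144 / 1/80 = 5/9
P(Z=1 | obs) = 1/180 / 1/80 = 4/9
argmax = 0

argmax_v P(Z = v | obs) = 0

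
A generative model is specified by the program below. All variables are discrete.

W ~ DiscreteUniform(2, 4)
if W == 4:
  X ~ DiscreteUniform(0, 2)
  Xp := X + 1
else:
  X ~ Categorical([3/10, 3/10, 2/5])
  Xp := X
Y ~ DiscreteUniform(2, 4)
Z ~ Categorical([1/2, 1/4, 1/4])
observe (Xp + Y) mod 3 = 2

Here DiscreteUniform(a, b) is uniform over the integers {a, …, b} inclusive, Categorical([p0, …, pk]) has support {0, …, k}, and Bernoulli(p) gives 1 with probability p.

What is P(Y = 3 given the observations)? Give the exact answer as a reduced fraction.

Enumerate traces; 27 have nonzero weight after conditioning:
  (W=2, X=0, Y=2, Z=0) weight 1/60
  (W=2, X=0, Y=2, Z=1) weight 1/120
  (W=2, X=0, Y=2, Z=2) weight 1/120
  (W=2, X=1, Y=4, Z=0) weight 1/60
  (W=2, X=1, Y=4, Z=1) weight 1/120
  (W=2, X=1, Y=4, Z=2) weight 1/120
  (W=2, X=2, Y=3, Z=0) weight 1/45
  (W=2, X=2, Y=3, Z=1) weight 1/90
  … 19 more
Group by Y:
  weight(Y=2) = 14/135
  weight(Y=3) = 17/135
  weight(Y=4) = 14/135
Total weight = 14/135 + 17/135 + 14/135 = 1/3
P(Y=2 | obs) = 14/135 / 1/3 = 14/45
P(Y=3 | obs) = 17/135 / 1/3 = 17/45
P(Y=4 | obs) = 14/135 / 1/3 = 14/45

P(Y = 3 | obs) = 17/45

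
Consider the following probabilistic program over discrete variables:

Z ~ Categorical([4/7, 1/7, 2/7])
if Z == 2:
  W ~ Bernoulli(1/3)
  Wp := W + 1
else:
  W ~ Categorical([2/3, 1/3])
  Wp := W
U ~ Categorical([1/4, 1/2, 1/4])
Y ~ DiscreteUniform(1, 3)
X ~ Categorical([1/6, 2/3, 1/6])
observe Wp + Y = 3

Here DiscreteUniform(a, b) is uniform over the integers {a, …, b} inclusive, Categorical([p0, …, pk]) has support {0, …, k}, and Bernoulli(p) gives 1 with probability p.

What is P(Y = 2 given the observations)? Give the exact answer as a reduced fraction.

P(Y = 2 | obs) = 3/7

Enumerate traces; 54 have nonzero weight after conditioning:
  (Z=0, W=0, U=0, Y=3, X=0) weight 1/189
  (Z=0, W=0, U=0, Y=3, X=1) weight 4/189
  (Z=0, W=0, U=0, Y=3, X=2) weight 1/189
  (Z=0, W=0, U=1, Y=3, X=0) weight 2/189
  (Z=0, W=0, U=1, Y=3, X=1) weight 8/189
  (Z=0, W=0, U=1, Y=3, X=2) weight 2/189
  (Z=0, W=0, U=2, Y=3, X=0) weight 1/189
  (Z=0, W=0, U=2, Y=3, X=1) weight 4/189
  (Z=0, W=1, U=0, Y=2, X=0) weight 1/378
  (Z=2, W=1, U=0, Y=1, X=0) weight 1/756
  … 44 more
Group by Y:
  weight(Y=1) = 2/63
  weight(Y=2) = 1/7
  weight(Y=3) = 10/63
Total weight = 2/63 + 1/7 + 10/63 = 1/3
P(Y=1 | obs) = 2/63 / 1/3 = 2/21
P(Y=2 | obs) = 1/7 / 1/3 = 3/7
P(Y=3 | obs) = 10/63 / 1/3 = 10/21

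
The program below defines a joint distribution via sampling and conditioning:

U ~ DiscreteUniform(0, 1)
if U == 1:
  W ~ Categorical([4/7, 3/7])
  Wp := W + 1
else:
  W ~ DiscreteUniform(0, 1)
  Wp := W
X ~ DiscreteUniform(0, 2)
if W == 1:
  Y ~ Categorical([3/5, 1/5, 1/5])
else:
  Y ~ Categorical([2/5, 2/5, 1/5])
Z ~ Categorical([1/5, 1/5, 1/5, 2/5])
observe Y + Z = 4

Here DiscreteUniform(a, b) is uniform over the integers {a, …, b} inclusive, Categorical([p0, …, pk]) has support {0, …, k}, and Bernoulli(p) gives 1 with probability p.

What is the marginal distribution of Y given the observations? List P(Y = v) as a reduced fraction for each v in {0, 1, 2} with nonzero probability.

P(Y=1) = 43/57, P(Y=2) = 14/57

Enumerate traces; 24 have nonzero weight after conditioning:
  (U=0, W=0, X=0, Y=1, Z=3) weight 1/75
  (U=0, W=0, X=0, Y=2, Z=2) weight 1/300
  (U=0, W=0, X=1, Y=1, Z=3) weight 1/75
  (U=0, W=0, X=1, Y=2, Z=2) weight 1/300
  (U=0, W=0, X=2, Y=1, Z=3) weight 1/75
  (U=0, W=0, X=2, Y=2, Z=2) weight 1/300
  (U=0, W=1, X=0, Y=1, Z=3) weight 1/150
  (U=0, W=1, X=0, Y=2, Z=2) weight 1/300
  … 16 more
Group by Y:
  weight(Y=1) = 43/350
  weight(Y=2) = 1/25
Total weight = 43/350 + 1/25 = 57/350
P(Y=1 | obs) = 43/350 / 57/350 = 43/57
P(Y=2 | obs) = 1/25 / 57/350 = 14/57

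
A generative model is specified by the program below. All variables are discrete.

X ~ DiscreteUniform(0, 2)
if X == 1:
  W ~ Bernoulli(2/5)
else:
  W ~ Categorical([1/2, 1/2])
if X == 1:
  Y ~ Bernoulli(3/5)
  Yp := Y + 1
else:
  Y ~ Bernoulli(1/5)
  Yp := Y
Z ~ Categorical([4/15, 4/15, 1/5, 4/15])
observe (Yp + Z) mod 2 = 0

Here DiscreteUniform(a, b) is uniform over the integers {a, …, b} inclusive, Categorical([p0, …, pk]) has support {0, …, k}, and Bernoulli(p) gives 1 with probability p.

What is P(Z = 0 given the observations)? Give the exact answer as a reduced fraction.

P(Z = 0 | obs) = 44/109

Enumerate traces; 24 have nonzero weight after conditioning:
  (X=0, W=0, Y=0, Z=0) weight 8/225
  (X=0, W=0, Y=0, Z=2) weight 2/75
  (X=0, W=0, Y=1, Z=1) weight 2/225
  (X=0, W=0, Y=1, Z=3) weight 2/225
  (X=0, W=1, Y=0, Z=0) weight 8/225
  (X=0, W=1, Y=0, Z=2) weight 2/75
  (X=0, W=1, Y=1, Z=1) weight 2/225
  (X=0, W=1, Y=1, Z=3) weight 2/225
  … 16 more
Group by Z:
  weight(Z=0) = 44/225
  weight(Z=1) = 16/225
  weight(Z=2) = 11/75
  weight(Z=3) = 16/225
Total weight = 44/225 + 16/225 + 11/75 + 16/225 = 109/225
P(Z=0 | obs) = 44/225 / 109/225 = 44/109
P(Z=1 | obs) = 16/225 / 109/225 = 16/109
P(Z=2 | obs) = 11/75 / 109/225 = 33/109
P(Z=3 | obs) = 16/225 / 109/225 = 16/109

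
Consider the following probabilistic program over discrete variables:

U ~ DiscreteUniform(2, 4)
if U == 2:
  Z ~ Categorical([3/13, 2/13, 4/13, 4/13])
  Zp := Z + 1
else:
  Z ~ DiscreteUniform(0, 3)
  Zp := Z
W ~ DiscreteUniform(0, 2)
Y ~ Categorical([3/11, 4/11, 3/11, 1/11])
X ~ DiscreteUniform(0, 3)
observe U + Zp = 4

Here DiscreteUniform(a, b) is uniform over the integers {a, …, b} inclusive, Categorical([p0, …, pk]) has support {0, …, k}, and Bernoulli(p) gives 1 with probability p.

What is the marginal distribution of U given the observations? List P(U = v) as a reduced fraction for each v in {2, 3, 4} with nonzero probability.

Enumerate traces; 144 have nonzero weight after conditioning:
  (U=2, Z=1, W=0, Y=0, X=0) weight 1/858
  (U=2, Z=1, W=0, Y=0, X=1) weight 1/858
  (U=2, Z=1, W=0, Y=0, X=2) weight 1/858
  (U=2, Z=1, W=0, Y=0, X=3) weight 1/858
  (U=2, Z=1, W=0, Y=1, X=0) weight 2/1287
  (U=2, Z=1, W=0, Y=1, X=1) weight 2/1287
  (U=2, Z=1, W=0, Y=1, X=2) weight 2/1287
  (U=2, Z=1, W=0, Y=1, X=3) weight 2/1287
  (U=3, Z=1, W=0, Y=0, X=0) weight 1/528
  (U=4, Z=0, W=0, Y=0, X=0) weight 1/528
  … 134 more
Group by U:
  weight(U=2) = 2/39
  weight(U=3) = 1/12
  weight(U=4) = 1/12
Total weight = 2/39 + 1/12 + 1/12 = 17/78
P(U=2 | obs) = 2/39 / 17/78 = 4/17
P(U=3 | obs) = 1/12 / 17/78 = 13/34
P(U=4 | obs) = 1/12 / 17/78 = 13/34

P(U=2) = 4/17, P(U=3) = 13/34, P(U=4) = 13/34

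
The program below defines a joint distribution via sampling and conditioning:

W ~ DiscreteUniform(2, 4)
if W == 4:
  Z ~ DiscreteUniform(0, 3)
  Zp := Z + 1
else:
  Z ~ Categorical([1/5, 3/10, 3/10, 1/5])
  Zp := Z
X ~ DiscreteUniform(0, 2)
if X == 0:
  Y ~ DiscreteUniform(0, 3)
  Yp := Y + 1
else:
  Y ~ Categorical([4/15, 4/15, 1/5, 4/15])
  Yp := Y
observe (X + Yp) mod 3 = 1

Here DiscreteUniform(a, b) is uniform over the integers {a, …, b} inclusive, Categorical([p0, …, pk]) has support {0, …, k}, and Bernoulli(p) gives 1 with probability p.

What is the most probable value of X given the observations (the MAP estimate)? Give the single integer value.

Enumerate traces; 60 have nonzero weight after conditioning:
  (W=2, Z=0, X=0, Y=0) weight 1/180
  (W=2, Z=0, X=0, Y=3) weight 1/180
  (W=2, Z=0, X=1, Y=0) weight 4/675
  (W=2, Z=0, X=1, Y=3) weight 4/675
  (W=2, Z=0, X=2, Y=2) weight 1/225
  (W=2, Z=1, X=0, Y=0) weight 1/120
  (W=2, Z=1, X=0, Y=3) weight 1/120
  (W=2, Z=1, X=1, Y=0) weight 2/225
  … 52 more
Group by X:
  weight(X=0) = 1/6
  weight(X=1) = 8/45
  weight(X=2) = 1/15
Total weight = 1/6 + 8/45 + 1/15 = 37/90
P(X=0 | obs) = 1/6 / 37/90 = 15/37
P(X=1 | obs) = 8/45 / 37/90 = 16/37
P(X=2 | obs) = 1/15 / 37/90 = 6/37
argmax = 1

argmax_v P(X = v | obs) = 1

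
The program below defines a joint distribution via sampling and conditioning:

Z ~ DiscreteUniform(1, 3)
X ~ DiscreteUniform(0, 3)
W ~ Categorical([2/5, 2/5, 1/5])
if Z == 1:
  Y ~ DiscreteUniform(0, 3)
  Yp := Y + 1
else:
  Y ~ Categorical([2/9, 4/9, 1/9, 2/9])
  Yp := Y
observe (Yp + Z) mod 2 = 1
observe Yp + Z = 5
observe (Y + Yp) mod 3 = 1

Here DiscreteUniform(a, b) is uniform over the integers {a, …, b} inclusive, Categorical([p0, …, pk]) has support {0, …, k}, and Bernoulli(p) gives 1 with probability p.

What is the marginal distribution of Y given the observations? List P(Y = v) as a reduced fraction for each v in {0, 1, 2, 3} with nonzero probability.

Enumerate traces; 24 have nonzero weight after conditioning:
  (Z=1, X=0, W=0, Y=3) weight 1/120
  (Z=1, X=0, W=1, Y=3) weight 1/120
  (Z=1, X=0, W=2, Y=3) weight 1/240
  (Z=1, X=1, W=0, Y=3) weight 1/120
  (Z=1, X=1, W=1, Y=3) weight 1/120
  (Z=1, X=1, W=2, Y=3) weight 1/240
  (Z=1, X=2, W=0, Y=3) weight 1/120
  (Z=1, X=2, W=1, Y=3) weight 1/120
  (Z=3, X=0, W=0, Y=2) weight 1/270
  … 15 more
Group by Y:
  weight(Y=2) = 1/27
  weight(Y=3) = 1/12
Total weight = 1/27 + 1/12 = 13/108
P(Y=2 | obs) = 1/27 / 13/108 = 4/13
P(Y=3 | obs) = 1/12 / 13/108 = 9/13

P(Y=2) = 4/13, P(Y=3) = 9/13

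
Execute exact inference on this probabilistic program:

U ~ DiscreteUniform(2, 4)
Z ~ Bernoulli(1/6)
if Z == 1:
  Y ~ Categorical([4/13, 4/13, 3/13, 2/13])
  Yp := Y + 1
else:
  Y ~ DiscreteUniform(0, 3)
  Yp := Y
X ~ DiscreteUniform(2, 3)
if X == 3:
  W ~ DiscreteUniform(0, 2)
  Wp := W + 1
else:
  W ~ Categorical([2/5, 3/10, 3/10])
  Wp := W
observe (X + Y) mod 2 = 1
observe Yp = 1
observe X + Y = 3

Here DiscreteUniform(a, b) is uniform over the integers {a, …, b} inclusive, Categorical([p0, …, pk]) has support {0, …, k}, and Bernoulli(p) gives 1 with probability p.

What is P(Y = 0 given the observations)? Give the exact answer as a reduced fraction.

Enumerate traces; 18 have nonzero weight after conditioning:
  (U=2, Z=0, Y=1, X=2, W=0) weight 1/72
  (U=2, Z=0, Y=1, X=2, W=1) weight 1/96
  (U=2, Z=0, Y=1, X=2, W=2) weight 1/96
  (U=2, Z=1, Y=0, X=3, W=0) weight 1/351
  (U=2, Z=1, Y=0, X=3, W=1) weight 1/351
  (U=2, Z=1, Y=0, X=3, W=2) weight 1/351
  (U=3, Z=0, Y=1, X=2, W=0) weight 1/72
  (U=3, Z=0, Y=1, X=2, W=1) weight 1/96
  … 10 more
Group by Y:
  weight(Y=0) = 1/39
  weight(Y=1) = 5/48
Total weight = 1/39 + 5/48 = 27/208
P(Y=0 | obs) = 1/39 / 27/208 = 16/81
P(Y=1 | obs) = 5/48 / 27/208 = 65/81

P(Y = 0 | obs) = 16/81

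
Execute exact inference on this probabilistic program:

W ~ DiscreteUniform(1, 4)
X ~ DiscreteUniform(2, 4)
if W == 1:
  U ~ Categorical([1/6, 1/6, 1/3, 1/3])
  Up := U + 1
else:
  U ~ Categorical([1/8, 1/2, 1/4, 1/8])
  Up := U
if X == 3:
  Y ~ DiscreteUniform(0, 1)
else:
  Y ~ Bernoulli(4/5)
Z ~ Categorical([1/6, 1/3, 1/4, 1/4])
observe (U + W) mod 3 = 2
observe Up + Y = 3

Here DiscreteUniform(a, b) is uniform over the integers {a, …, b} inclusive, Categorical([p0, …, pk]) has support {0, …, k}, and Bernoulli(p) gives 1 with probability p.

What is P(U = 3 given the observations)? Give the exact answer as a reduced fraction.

P(U = 3 | obs) = 9/79

Enumerate traces; 36 have nonzero weight after conditioning:
  (W=1, X=2, U=1, Y=1, Z=0) weight 1/540
  (W=1, X=2, U=1, Y=1, Z=1) weight 1/270
  (W=1, X=2, U=1, Y=1, Z=2) weight 1/360
  (W=1, X=2, U=1, Y=1, Z=3) weight 1/360
  (W=1, X=3, U=1, Y=1, Z=0) weight 1/864
  (W=1, X=3, U=1, Y=1, Z=1) weight 1/432
  (W=1, X=3, U=1, Y=1, Z=2) weight 1/576
  (W=1, X=3, U=1, Y=1, Z=3) weight 1/576
  (W=2, X=2, U=3, Y=0, Z=0) weight 1/2880
  (W=3, X=2, U=2, Y=1, Z=0) weight 1/360
  … 26 more
Group by U:
  weight(U=1) = 7/240
  weight(U=2) = 7/160
  weight(U=3) = 3/320
Total weight = 7/240 + 7/160 + 3/320 = 79/960
P(U=1 | obs) = 7/240 / 79/960 = 28/79
P(U=2 | obs) = 7/160 / 79/960 = 42/79
P(U=3 | obs) = 3/320 / 79/960 = 9/79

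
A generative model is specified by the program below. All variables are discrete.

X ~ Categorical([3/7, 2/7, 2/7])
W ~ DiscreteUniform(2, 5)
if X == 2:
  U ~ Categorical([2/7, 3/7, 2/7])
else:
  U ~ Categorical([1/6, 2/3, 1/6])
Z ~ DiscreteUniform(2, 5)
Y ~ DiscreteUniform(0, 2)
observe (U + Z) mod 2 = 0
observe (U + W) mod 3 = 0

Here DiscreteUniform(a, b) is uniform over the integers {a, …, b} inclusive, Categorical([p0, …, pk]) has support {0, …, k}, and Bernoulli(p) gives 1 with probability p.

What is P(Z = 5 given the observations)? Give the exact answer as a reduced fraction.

Enumerate traces; 72 have nonzero weight after conditioning:
  (X=0, W=2, U=1, Z=3, Y=0) weight 1/168
  (X=0, W=2, U=1, Z=3, Y=1) weight 1/168
  (X=0, W=2, U=1, Z=3, Y=2) weight 1/168
  (X=0, W=2, U=1, Z=5, Y=0) weight 1/168
  (X=0, W=2, U=1, Z=5, Y=1) weight 1/168
  (X=0, W=2, U=1, Z=5, Y=2) weight 1/168
  (X=0, W=3, U=0, Z=2, Y=0) weight 1/672
  (X=0, W=3, U=0, Z=2, Y=1) weight 1/672
  (X=0, W=3, U=0, Z=4, Y=0) weight 1/672
  … 63 more
Group by Z:
  weight(Z=2) = 59/2352
  weight(Z=3) = 11/147
  weight(Z=4) = 59/2352
  weight(Z=5) = 11/147
Total weight = 59/2352 + 11/147 + 59/2352 + 11/147 = 235/1176
P(Z=2 | obs) = 59/2352 / 235/1176 = 59/470
P(Z=3 | obs) = 11/147 / 235/1176 = 88/235
P(Z=4 | obs) = 59/2352 / 235/1176 = 59/470
P(Z=5 | obs) = 11/147 / 235/1176 = 88/235

P(Z = 5 | obs) = 88/235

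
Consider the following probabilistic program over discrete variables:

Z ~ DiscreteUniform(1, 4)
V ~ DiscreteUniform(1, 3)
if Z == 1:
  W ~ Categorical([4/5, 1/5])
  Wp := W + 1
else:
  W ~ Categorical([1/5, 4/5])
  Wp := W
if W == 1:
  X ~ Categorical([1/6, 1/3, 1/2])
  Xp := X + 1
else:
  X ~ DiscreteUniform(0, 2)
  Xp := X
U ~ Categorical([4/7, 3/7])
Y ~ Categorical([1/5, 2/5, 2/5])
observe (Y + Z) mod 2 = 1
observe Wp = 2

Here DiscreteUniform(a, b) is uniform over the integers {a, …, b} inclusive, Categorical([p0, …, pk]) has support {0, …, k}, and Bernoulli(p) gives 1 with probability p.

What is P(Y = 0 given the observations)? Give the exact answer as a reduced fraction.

P(Y = 0 | obs) = 1/3

Enumerate traces; 36 have nonzero weight after conditioning:
  (Z=1, V=1, W=1, X=0, U=0, Y=0) weight 1/3150
  (Z=1, V=1, W=1, X=0, U=0, Y=2) weight 1/1575
  (Z=1, V=1, W=1, X=0, U=1, Y=0) weight 1/4200
  (Z=1, V=1, W=1, X=0, U=1, Y=2) weight 1/2100
  (Z=1, V=1, W=1, X=1, U=0, Y=0) weight 1/1575
  (Z=1, V=1, W=1, X=1, U=0, Y=2) weight 2/1575
  (Z=1, V=1, W=1, X=1, U=1, Y=0) weight 1/2100
  (Z=1, V=1, W=1, X=1, U=1, Y=2) weight 1/1050
  … 28 more
Group by Y:
  weight(Y=0) = 1/100
  weight(Y=2) = 1/50
Total weight = 1/100 + 1/50 = 3/100
P(Y=0 | obs) = 1/100 / 3/100 = 1/3
P(Y=2 | obs) = 1/50 / 3/100 = 2/3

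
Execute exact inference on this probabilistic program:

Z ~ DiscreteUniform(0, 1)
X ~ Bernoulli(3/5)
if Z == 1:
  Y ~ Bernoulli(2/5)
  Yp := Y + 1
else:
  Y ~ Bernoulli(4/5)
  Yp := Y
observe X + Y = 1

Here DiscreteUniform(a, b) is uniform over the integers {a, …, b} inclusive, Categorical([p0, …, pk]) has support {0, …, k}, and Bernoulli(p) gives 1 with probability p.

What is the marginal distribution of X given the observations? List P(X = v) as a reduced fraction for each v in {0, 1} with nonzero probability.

Enumerate traces; 4 have nonzero weight after conditioning:
  (Z=0, X=0, Y=1) weight 4/25
  (Z=0, X=1, Y=0) weight 3/50
  (Z=1, X=0, Y=1) weight 2/25
  (Z=1, X=1, Y=0) weight 9/50
Group by X:
  weight(X=0) = 6/25
  weight(X=1) = 6/25
Total weight = 6/25 + 6/25 = 12/25
P(X=0 | obs) = 6/25 / 12/25 = 1/2
P(X=1 | obs) = 6/25 / 12/25 = 1/2

P(X=0) = 1/2, P(X=1) = 1/2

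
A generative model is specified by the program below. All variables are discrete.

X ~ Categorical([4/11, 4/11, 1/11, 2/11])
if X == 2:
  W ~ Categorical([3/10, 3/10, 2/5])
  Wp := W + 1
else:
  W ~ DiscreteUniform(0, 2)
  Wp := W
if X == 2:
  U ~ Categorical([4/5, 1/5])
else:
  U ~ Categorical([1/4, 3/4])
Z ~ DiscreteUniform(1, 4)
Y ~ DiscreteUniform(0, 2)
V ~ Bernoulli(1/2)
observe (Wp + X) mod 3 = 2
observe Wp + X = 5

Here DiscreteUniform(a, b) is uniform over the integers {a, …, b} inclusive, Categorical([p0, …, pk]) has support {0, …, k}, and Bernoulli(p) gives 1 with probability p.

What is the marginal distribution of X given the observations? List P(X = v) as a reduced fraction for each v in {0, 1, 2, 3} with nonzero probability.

Enumerate traces; 96 have nonzero weight after conditioning:
  (X=2, W=2, U=0, Z=1, Y=0, V=0) weight 1/825
  (X=2, W=2, U=0, Z=1, Y=0, V=1) weight 1/825
  (X=2, W=2, U=0, Z=1, Y=1, V=0) weight 1/825
  (X=2, W=2, U=0, Z=1, Y=1, V=1) weight 1/825
  (X=2, W=2, U=0, Z=1, Y=2, V=0) weight 1/825
  (X=2, W=2, U=0, Z=1, Y=2, V=1) weight 1/825
  (X=2, W=2, U=0, Z=2, Y=0, V=0) weight 1/825
  (X=2, W=2, U=0, Z=2, Y=0, V=1) weight 1/825
  (X=3, W=2, U=0, Z=1, Y=0, V=0) weight 1/1584
  … 87 more
Group by X:
  weight(X=2) = 2/55
  weight(X=3) = 2/33
Total weight = 2/55 + 2/33 = 16/165
P(X=2 | obs) = 2/55 / 16/165 = 3/8
P(X=3 | obs) = 2/33 / 16/165 = 5/8

P(X=2) = 3/8, P(X=3) = 5/8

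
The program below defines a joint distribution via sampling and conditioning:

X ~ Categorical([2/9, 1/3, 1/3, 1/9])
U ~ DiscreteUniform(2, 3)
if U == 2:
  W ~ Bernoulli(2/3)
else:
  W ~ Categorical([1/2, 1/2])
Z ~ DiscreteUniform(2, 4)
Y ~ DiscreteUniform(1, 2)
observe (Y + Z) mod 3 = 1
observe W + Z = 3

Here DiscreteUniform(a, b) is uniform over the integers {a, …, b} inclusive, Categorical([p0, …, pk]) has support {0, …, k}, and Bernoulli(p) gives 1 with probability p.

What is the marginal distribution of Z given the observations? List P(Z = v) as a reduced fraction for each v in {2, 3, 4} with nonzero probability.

Enumerate traces; 16 have nonzero weight after conditioning:
  (X=0, U=2, W=0, Z=3, Y=1) weight 1/162
  (X=0, U=2, W=1, Z=2, Y=2) weight 1/81
  (X=0, U=3, W=0, Z=3, Y=1) weight 1/108
  (X=0, U=3, W=1, Z=2, Y=2) weight 1/108
  (X=1, U=2, W=0, Z=3, Y=1) weight 1/108
  (X=1, U=2, W=1, Z=2, Y=2) weight 1/54
  (X=1, U=3, W=0, Z=3, Y=1) weight 1/72
  (X=1, U=3, W=1, Z=2, Y=2) weight 1/72
  … 8 more
Group by Z:
  weight(Z=2) = 7/72
  weight(Z=3) = 5/72
Total weight = 7/72 + 5/72 = 1/6
P(Z=2 | obs) = 7/72 / 1/6 = 7/12
P(Z=3 | obs) = 5/72 / 1/6 = 5/12

P(Z=2) = 7/12, P(Z=3) = 5/12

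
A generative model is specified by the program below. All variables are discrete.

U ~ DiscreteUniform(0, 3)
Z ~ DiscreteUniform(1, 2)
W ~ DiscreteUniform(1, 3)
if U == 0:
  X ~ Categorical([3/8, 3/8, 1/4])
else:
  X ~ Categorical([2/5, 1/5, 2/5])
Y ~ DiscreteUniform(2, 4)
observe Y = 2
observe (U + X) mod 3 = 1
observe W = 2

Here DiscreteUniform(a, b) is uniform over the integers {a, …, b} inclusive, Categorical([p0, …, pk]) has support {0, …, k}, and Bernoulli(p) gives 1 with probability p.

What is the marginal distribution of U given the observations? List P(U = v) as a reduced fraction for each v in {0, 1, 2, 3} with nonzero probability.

P(U=0) = 3/11, P(U=1) = 16/55, P(U=2) = 16/55, P(U=3) = 8/55

Enumerate traces; 8 have nonzero weight after conditioning:
  (U=0, Z=1, W=2, X=1, Y=2) weight 1/192
  (U=0, Z=2, W=2, X=1, Y=2) weight 1/192
  (U=1, Z=1, W=2, X=0, Y=2) weight 1/180
  (U=1, Z=2, W=2, X=0, Y=2) weight 1/180
  (U=2, Z=1, W=2, X=2, Y=2) weight 1/180
  (U=2, Z=2, W=2, X=2, Y=2) weight 1/180
  (U=3, Z=1, W=2, X=1, Y=2) weight 1/360
  (U=3, Z=2, W=2, X=1, Y=2) weight 1/360
Group by U:
  weight(U=0) = 1/96
  weight(U=1) = 1/90
  weight(U=2) = 1/90
  weight(U=3) = 1/180
Total weight = 1/96 + 1/90 + 1/90 + 1/180 = 11/288
P(U=0 | obs) = 1/96 / 11/288 = 3/11
P(U=1 | obs) = 1/90 / 11/288 = 16/55
P(U=2 | obs) = 1/90 / 11/288 = 16/55
P(U=3 | obs) = 1/180 / 11/288 = 8/55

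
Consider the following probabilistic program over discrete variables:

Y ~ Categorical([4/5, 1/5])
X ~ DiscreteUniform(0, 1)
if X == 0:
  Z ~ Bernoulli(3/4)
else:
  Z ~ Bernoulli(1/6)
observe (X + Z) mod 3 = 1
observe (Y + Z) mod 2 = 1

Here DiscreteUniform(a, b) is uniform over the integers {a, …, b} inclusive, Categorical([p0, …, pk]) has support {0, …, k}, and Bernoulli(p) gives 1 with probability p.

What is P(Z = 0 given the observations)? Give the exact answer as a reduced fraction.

Enumerate traces; 2 have nonzero weight after conditioning:
  (Y=0, X=0, Z=1) weight 3/10
  (Y=1, X=1, Z=0) weight 1/12
Group by Z:
  weight(Z=0) = 1/12
  weight(Z=1) = 3/10
Total weight = 1/12 + 3/10 = 23/60
P(Z=0 | obs) = 1/12 / 23/60 = 5/23
P(Z=1 | obs) = 3/10 / 23/60 = 18/23

P(Z = 0 | obs) = 5/23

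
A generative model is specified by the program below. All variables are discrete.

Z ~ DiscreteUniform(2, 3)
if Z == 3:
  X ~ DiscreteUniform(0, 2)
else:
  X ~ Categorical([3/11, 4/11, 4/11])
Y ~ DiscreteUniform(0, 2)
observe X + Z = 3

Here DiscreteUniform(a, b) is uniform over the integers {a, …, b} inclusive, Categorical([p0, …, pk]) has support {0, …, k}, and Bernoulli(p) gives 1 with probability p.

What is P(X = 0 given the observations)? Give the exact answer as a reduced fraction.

Enumerate traces; 6 have nonzero weight after conditioning:
  (Z=2, X=1, Y=0) weight 2/33
  (Z=2, X=1, Y=1) weight 2/33
  (Z=2, X=1, Y=2) weight 2/33
  (Z=3, X=0, Y=0) weight 1/18
  (Z=3, X=0, Y=1) weight 1/18
  (Z=3, X=0, Y=2) weight 1/18
Group by X:
  weight(X=0) = 1/6
  weight(X=1) = 2/11
Total weight = 1/6 + 2/11 = 23/66
P(X=0 | obs) = 1/6 / 23/66 = 11/23
P(X=1 | obs) = 2/11 / 23/66 = 12/23

P(X = 0 | obs) = 11/23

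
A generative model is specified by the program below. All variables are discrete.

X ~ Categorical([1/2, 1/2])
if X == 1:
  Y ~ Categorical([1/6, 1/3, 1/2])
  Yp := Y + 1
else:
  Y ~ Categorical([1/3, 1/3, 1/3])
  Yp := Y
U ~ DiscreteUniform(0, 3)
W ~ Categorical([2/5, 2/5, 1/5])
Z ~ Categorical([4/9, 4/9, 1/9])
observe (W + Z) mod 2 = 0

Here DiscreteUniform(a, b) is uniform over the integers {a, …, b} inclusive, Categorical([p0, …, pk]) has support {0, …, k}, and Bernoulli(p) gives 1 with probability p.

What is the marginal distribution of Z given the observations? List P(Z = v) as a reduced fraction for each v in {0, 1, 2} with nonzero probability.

Enumerate traces; 120 have nonzero weight after conditioning:
  (X=0, Y=0, U=0, W=0, Z=0) weight 1/135
  (X=0, Y=0, U=0, W=0, Z=2) weight 1/540
  (X=0, Y=0, U=0, W=1, Z=1) weight 1/135
  (X=0, Y=0, U=0, W=2, Z=0) weight 1/270
  (X=0, Y=0, U=0, W=2, Z=2) weight 1/1080
  (X=0, Y=0, U=1, W=0, Z=0) weight 1/135
  (X=0, Y=0, U=1, W=0, Z=2) weight 1/540
  (X=0, Y=0, U=1, W=1, Z=1) weight 1/135
  … 112 more
Group by Z:
  weight(Z=0) = 4/15
  weight(Z=1) = 8/45
  weight(Z=2) = 1/15
Total weight = 4/15 + 8/45 + 1/15 = 23/45
P(Z=0 | obs) = 4/15 / 23/45 = 12/23
P(Z=1 | obs) = 8/45 / 23/45 = 8/23
P(Z=2 | obs) = 1/15 / 23/45 = 3/23

P(Z=0) = 12/23, P(Z=1) = 8/23, P(Z=2) = 3/23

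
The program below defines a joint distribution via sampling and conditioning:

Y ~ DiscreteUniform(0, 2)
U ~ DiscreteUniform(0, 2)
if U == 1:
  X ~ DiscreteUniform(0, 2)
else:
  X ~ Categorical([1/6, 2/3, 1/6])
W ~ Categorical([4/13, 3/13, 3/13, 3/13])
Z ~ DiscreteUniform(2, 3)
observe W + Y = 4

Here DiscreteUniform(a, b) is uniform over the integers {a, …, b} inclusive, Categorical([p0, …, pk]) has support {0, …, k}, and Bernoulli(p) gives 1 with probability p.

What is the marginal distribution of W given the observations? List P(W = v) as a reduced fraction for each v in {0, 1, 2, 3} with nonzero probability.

P(W=2) = 1/2, P(W=3) = 1/2

Enumerate traces; 36 have nonzero weight after conditioning:
  (Y=1, U=0, X=0, W=3, Z=2) weight 1/468
  (Y=1, U=0, X=0, W=3, Z=3) weight 1/468
  (Y=1, U=0, X=1, W=3, Z=2) weight 1/117
  (Y=1, U=0, X=1, W=3, Z=3) weight 1/117
  (Y=1, U=0, X=2, W=3, Z=2) weight 1/468
  (Y=1, U=0, X=2, W=3, Z=3) weight 1/468
  (Y=1, U=1, X=0, W=3, Z=2) weight 1/234
  (Y=1, U=1, X=0, W=3, Z=3) weight 1/234
  (Y=2, U=0, X=0, W=2, Z=2) weight 1/468
  … 27 more
Group by W:
  weight(W=2) = 1/13
  weight(W=3) = 1/13
Total weight = 1/13 + 1/13 = 2/13
P(W=2 | obs) = 1/13 / 2/13 = 1/2
P(W=3 | obs) = 1/13 / 2/13 = 1/2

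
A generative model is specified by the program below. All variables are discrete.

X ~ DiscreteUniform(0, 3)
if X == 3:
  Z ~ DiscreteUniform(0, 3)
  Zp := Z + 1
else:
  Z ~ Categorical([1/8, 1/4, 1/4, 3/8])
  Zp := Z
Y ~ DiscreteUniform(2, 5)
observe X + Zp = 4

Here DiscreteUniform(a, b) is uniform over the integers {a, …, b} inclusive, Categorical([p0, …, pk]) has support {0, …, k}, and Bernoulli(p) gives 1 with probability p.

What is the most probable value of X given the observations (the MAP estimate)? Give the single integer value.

Enumerate traces; 12 have nonzero weight after conditioning:
  (X=1, Z=3, Y=2) weight 3/128
  (X=1, Z=3, Y=3) weight 3/128
  (X=1, Z=3, Y=4) weight 3/128
  (X=1, Z=3, Y=5) weight 3/128
  (X=2, Z=2, Y=2) weight 1/64
  (X=2, Z=2, Y=3) weight 1/64
  (X=2, Z=2, Y=4) weight 1/64
  (X=2, Z=2, Y=5) weight 1/64
  (X=3, Z=0, Y=2) weight 1/64
  … 3 more
Group by X:
  weight(X=1) = 3/32
  weight(X=2) = 1/16
  weight(X=3) = 1/16
Total weight = 3/32 + 1/16 + 1/16 = 7/32
P(X=1 | obs) = 3/32 / 7/32 = 3/7
P(X=2 | obs) = 1/16 / 7/32 = 2/7
P(X=3 | obs) = 1/16 / 7/32 = 2/7
argmax = 1

argmax_v P(X = v | obs) = 1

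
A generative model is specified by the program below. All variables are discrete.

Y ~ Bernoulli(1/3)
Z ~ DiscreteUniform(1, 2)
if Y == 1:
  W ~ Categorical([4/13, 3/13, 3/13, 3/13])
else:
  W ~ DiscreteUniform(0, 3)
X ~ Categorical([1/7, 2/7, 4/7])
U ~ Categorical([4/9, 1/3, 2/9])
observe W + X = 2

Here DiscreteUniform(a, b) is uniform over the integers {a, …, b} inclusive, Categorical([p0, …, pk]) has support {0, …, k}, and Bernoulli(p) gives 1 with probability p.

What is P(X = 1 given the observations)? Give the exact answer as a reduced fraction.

P(X = 1 | obs) = 38/141

Enumerate traces; 36 have nonzero weight after conditioning:
  (Y=0, Z=1, W=0, X=2, U=0) weight 4/189
  (Y=0, Z=1, W=0, X=2, U=1) weight 1/63
  (Y=0, Z=1, W=0, X=2, U=2) weight 2/189
  (Y=0, Z=1, W=1, X=1, U=0) weight 2/189
  (Y=0, Z=1, W=1, X=1, U=1) weight 1/126
  (Y=0, Z=1, W=1, X=1, U=2) weight 1/189
  (Y=0, Z=1, W=2, X=0, U=0) weight 1/189
  (Y=0, Z=1, W=2, X=0, U=1) weight 1/252
  … 28 more
Group by X:
  weight(X=0) = 19/546
  weight(X=1) = 19/273
  weight(X=2) = 2/13
Total weight = 19/546 + 19/273 + 2/13 = 47/182
P(X=0 | obs) = 19/546 / 47/182 = 19/141
P(X=1 | obs) = 19/273 / 47/182 = 38/141
P(X=2 | obs) = 2/13 / 47/182 = 28/47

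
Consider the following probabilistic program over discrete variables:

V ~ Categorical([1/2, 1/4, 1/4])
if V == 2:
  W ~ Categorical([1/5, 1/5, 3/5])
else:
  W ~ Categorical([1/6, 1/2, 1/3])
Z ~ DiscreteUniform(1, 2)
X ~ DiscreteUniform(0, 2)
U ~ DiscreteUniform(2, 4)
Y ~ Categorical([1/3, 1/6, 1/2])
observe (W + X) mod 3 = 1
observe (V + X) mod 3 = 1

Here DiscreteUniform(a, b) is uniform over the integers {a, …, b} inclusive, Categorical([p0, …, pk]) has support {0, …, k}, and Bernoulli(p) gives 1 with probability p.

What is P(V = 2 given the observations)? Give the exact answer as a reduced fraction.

P(V = 2 | obs) = 18/43

Enumerate traces; 54 have nonzero weight after conditioning:
  (V=0, W=0, Z=1, X=1, U=2, Y=0) weight 1/648
  (V=0, W=0, Z=1, X=1, U=2, Y=1) weight 1/1296
  (V=0, W=0, Z=1, X=1, U=2, Y=2) weight 1/432
  (V=0, W=0, Z=1, X=1, U=3, Y=0) weight 1/648
  (V=0, W=0, Z=1, X=1, U=3, Y=1) weight 1/1296
  (V=0, W=0, Z=1, X=1, U=3, Y=2) weight 1/432
  (V=0, W=0, Z=1, X=1, U=4, Y=0) weight 1/648
  (V=0, W=0, Z=1, X=1, U=4, Y=1) weight 1/1296
  (V=1, W=1, Z=1, X=0, U=2, Y=0) weight 1/432
  (V=2, W=2, Z=1, X=2, U=2, Y=0) weight 1/360
  … 44 more
Group by V:
  weight(V=0) = 1/36
  weight(V=1) = 1/24
  weight(V=2) = 1/20
Total weight = 1/36 + 1/24 + 1/20 = 43/360
P(V=0 | obs) = 1/36 / 43/360 = 10/43
P(V=1 | obs) = 1/24 / 43/360 = 15/43
P(V=2 | obs) = 1/20 / 43/360 = 18/43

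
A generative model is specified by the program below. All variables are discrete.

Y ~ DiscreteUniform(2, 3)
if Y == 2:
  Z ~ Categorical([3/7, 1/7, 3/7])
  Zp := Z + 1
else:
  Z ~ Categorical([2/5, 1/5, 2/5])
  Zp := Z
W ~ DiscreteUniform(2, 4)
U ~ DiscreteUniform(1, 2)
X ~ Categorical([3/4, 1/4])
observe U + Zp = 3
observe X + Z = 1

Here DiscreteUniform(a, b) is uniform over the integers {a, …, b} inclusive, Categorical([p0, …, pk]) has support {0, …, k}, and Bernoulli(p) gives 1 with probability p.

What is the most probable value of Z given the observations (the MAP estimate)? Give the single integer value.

Enumerate traces; 9 have nonzero weight after conditioning:
  (Y=2, Z=0, W=2, U=2, X=1) weight 1/112
  (Y=2, Z=0, W=3, U=2, X=1) weight 1/112
  (Y=2, Z=0, W=4, U=2, X=1) weight 1/112
  (Y=2, Z=1, W=2, U=1, X=0) weight 1/112
  (Y=2, Z=1, W=3, U=1, X=0) weight 1/112
  (Y=2, Z=1, W=4, U=1, X=0) weight 1/112
  (Y=3, Z=1, W=2, U=2, X=0) weight 1/80
  (Y=3, Z=1, W=3, U=2, X=0) weight 1/80
  … 1 more
Group by Z:
  weight(Z=0) = 3/112
  weight(Z=1) = 9/140
Total weight = 3/112 + 9/140 = 51/560
P(Z=0 | obs) = 3/112 / 51/560 = 5/17
P(Z=1 | obs) = 9/140 / 51/560 = 12/17
argmax = 1

argmax_v P(Z = v | obs) = 1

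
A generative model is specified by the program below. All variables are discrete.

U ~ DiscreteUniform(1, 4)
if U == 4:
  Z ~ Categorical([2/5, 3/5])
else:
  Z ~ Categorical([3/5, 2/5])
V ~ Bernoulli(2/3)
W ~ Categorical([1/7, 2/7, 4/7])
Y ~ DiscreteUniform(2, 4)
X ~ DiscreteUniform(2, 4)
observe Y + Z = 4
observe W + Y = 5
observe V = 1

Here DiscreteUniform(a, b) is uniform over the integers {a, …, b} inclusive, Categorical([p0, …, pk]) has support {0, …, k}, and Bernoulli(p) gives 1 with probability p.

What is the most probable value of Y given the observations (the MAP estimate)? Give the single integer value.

Enumerate traces; 24 have nonzero weight after conditioning:
  (U=1, Z=0, V=1, W=1, Y=4, X=2) weight 1/315
  (U=1, Z=0, V=1, W=1, Y=4, X=3) weight 1/315
  (U=1, Z=0, V=1, W=1, Y=4, X=4) weight 1/315
  (U=1, Z=1, V=1, W=2, Y=3, X=2) weight 4/945
  (U=1, Z=1, V=1, W=2, Y=3, X=3) weight 4/945
  (U=1, Z=1, V=1, W=2, Y=3, X=4) weight 4/945
  (U=2, Z=0, V=1, W=1, Y=4, X=2) weight 1/315
  (U=2, Z=0, V=1, W=1, Y=4, X=3) weight 1/315
  … 16 more
Group by Y:
  weight(Y=3) = 2/35
  weight(Y=4) = 11/315
Total weight = 2/35 + 11/315 = 29/315
P(Y=3 | obs) = 2/35 / 29/315 = 18/29
P(Y=4 | obs) = 11/315 / 29/315 = 11/29
argmax = 3

argmax_v P(Y = v | obs) = 3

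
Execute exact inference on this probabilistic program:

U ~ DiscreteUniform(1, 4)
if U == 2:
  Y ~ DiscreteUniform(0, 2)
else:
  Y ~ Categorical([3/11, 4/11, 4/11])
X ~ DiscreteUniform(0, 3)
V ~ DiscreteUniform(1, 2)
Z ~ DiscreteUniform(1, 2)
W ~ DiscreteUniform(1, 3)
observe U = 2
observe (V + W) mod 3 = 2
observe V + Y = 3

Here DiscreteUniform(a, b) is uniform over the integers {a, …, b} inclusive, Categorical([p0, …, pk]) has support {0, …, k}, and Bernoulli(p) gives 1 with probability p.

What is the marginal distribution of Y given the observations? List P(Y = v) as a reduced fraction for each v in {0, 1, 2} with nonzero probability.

Enumerate traces; 16 have nonzero weight after conditioning:
  (U=2, Y=1, X=0, V=2, Z=1, W=3) weight 1/576
  (U=2, Y=1, X=0, V=2, Z=2, W=3) weight 1/576
  (U=2, Y=1, X=1, V=2, Z=1, W=3) weight 1/576
  (U=2, Y=1, X=1, V=2, Z=2, W=3) weight 1/576
  (U=2, Y=1, X=2, V=2, Z=1, W=3) weight 1/576
  (U=2, Y=1, X=2, V=2, Z=2, W=3) weight 1/576
  (U=2, Y=1, X=3, V=2, Z=1, W=3) weight 1/576
  (U=2, Y=1, X=3, V=2, Z=2, W=3) weight 1/576
  (U=2, Y=2, X=0, V=1, Z=1, W=1) weight 1/576
  … 7 more
Group by Y:
  weight(Y=1) = 1/72
  weight(Y=2) = 1/72
Total weight = 1/72 + 1/72 = 1/36
P(Y=1 | obs) = 1/72 / 1/36 = 1/2
P(Y=2 | obs) = 1/72 / 1/36 = 1/2

P(Y=1) = 1/2, P(Y=2) = 1/2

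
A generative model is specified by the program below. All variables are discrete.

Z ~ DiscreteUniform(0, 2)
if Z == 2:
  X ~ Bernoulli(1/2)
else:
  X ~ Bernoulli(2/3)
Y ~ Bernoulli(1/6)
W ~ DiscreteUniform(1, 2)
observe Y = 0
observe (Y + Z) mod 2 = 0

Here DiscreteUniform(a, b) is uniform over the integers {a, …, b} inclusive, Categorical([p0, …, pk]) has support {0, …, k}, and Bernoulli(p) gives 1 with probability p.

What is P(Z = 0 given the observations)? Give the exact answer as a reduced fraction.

P(Z = 0 | obs) = 1/2

Enumerate traces; 8 have nonzero weight after conditioning:
  (Z=0, X=0, Y=0, W=1) weight 5/108
  (Z=0, X=0, Y=0, W=2) weight 5/108
  (Z=0, X=1, Y=0, W=1) weight 5/54
  (Z=0, X=1, Y=0, W=2) weight 5/54
  (Z=2, X=0, Y=0, W=1) weight 5/72
  (Z=2, X=0, Y=0, W=2) weight 5/72
  (Z=2, X=1, Y=0, W=1) weight 5/72
  (Z=2, X=1, Y=0, W=2) weight 5/72
Group by Z:
  weight(Z=0) = 5/18
  weight(Z=2) = 5/18
Total weight = 5/18 + 5/18 = 5/9
P(Z=0 | obs) = 5/18 / 5/9 = 1/2
P(Z=2 | obs) = 5/18 / 5/9 = 1/2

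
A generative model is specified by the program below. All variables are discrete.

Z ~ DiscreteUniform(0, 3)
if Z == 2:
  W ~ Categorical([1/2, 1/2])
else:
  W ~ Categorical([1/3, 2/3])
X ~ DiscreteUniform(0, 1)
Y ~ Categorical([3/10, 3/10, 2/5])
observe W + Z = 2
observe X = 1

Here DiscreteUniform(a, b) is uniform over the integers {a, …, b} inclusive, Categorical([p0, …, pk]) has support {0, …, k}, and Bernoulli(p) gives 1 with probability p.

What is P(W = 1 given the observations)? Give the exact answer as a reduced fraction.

Enumerate traces; 6 have nonzero weight after conditioning:
  (Z=1, W=1, X=1, Y=0) weight 1/40
  (Z=1, W=1, X=1, Y=1) weight 1/40
  (Z=1, W=1, X=1, Y=2) weight 1/30
  (Z=2, W=0, X=1, Y=0) weight 3/160
  (Z=2, W=0, X=1, Y=1) weight 3/160
  (Z=2, W=0, X=1, Y=2) weight 1/40
Group by W:
  weight(W=0) = 1/16
  weight(W=1) = 1/12
Total weight = 1/16 + 1/12 = 7/48
P(W=0 | obs) = 1/16 / 7/48 = 3/7
P(W=1 | obs) = 1/12 / 7/48 = 4/7

P(W = 1 | obs) = 4/7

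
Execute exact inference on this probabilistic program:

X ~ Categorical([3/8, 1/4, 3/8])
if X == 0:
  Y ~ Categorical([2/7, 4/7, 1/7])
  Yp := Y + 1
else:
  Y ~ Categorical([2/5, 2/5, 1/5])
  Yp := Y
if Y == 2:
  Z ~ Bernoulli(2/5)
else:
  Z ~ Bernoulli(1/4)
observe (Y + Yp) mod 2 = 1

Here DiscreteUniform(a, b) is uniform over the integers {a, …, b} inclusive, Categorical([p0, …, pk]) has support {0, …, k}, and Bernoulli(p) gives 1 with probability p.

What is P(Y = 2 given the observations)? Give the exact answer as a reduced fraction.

Enumerate traces; 6 have nonzero weight after conditioning:
  (X=0, Y=0, Z=0) weight 9/112
  (X=0, Y=0, Z=1) weight 3/112
  (X=0, Y=1, Z=0) weight 9/56
  (X=0, Y=1, Z=1) weight 3/56
  (X=0, Y=2, Z=0) weight 9/280
  (X=0, Y=2, Z=1) weight 3/140
Group by Y:
  weight(Y=0) = 3/28
  weight(Y=1) = 3/14
  weight(Y=2) = 3/56
Total weight = 3/28 + 3/14 + 3/56 = 3/8
P(Y=0 | obs) = 3/28 / 3/8 = 2/7
P(Y=1 | obs) = 3/14 / 3/8 = 4/7
P(Y=2 | obs) = 3/56 / 3/8 = 1/7

P(Y = 2 | obs) = 1/7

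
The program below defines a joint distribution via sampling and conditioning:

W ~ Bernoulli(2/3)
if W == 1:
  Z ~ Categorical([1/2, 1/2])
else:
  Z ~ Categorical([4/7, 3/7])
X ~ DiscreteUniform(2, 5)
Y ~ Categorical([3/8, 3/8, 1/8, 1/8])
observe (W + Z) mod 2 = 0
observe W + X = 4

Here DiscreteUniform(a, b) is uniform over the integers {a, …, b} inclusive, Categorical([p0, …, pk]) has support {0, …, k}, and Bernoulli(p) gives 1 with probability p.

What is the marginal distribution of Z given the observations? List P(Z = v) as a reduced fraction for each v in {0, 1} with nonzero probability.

P(Z=0) = 4/11, P(Z=1) = 7/11

Enumerate traces; 8 have nonzero weight after conditioning:
  (W=0, Z=0, X=4, Y=0) weight 1/56
  (W=0, Z=0, X=4, Y=1) weight 1/56
  (W=0, Z=0, X=4, Y=2) weight 1/168
  (W=0, Z=0, X=4, Y=3) weight 1/168
  (W=1, Z=1, X=3, Y=0) weight 1/32
  (W=1, Z=1, X=3, Y=1) weight 1/32
  (W=1, Z=1, X=3, Y=2) weight 1/96
  (W=1, Z=1, X=3, Y=3) weight 1/96
Group by Z:
  weight(Z=0) = 1/21
  weight(Z=1) = 1/12
Total weight = 1/21 + 1/12 = 11/84
P(Z=0 | obs) = 1/21 / 11/84 = 4/11
P(Z=1 | obs) = 1/12 / 11/84 = 7/11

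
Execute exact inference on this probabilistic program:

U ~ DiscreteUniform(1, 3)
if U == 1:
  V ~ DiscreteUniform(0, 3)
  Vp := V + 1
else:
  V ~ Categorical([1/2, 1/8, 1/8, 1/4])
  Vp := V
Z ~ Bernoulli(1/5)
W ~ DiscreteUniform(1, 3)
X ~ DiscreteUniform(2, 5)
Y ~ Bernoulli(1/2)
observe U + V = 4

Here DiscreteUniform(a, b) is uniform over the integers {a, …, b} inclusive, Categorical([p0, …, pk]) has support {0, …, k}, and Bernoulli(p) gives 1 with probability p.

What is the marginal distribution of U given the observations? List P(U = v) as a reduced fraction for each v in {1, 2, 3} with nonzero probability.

P(U=1) = 1/2, P(U=2) = 1/4, P(U=3) = 1/4

Enumerate traces; 144 have nonzero weight after conditioning:
  (U=1, V=3, Z=0, W=1, X=2, Y=0) weight 1/360
  (U=1, V=3, Z=0, W=1, X=2, Y=1) weight 1/360
  (U=1, V=3, Z=0, W=1, X=3, Y=0) weight 1/360
  (U=1, V=3, Z=0, W=1, X=3, Y=1) weight 1/360
  (U=1, V=3, Z=0, W=1, X=4, Y=0) weight 1/360
  (U=1, V=3, Z=0, W=1, X=4, Y=1) weight 1/360
  (U=1, V=3, Z=0, W=1, X=5, Y=0) weight 1/360
  (U=1, V=3, Z=0, W=1, X=5, Y=1) weight 1/360
  (U=2, V=2, Z=0, W=1, X=2, Y=0) weight 1/720
  (U=3, V=1, Z=0, W=1, X=2, Y=0) weight 1/720
  … 134 more
Group by U:
  weight(U=1) = 1/12
  weight(U=2) = 1/24
  weight(U=3) = 1/24
Total weight = 1/12 + 1/24 + 1/24 = 1/6
P(U=1 | obs) = 1/12 / 1/6 = 1/2
P(U=2 | obs) = 1/24 / 1/6 = 1/4
P(U=3 | obs) = 1/24 / 1/6 = 1/4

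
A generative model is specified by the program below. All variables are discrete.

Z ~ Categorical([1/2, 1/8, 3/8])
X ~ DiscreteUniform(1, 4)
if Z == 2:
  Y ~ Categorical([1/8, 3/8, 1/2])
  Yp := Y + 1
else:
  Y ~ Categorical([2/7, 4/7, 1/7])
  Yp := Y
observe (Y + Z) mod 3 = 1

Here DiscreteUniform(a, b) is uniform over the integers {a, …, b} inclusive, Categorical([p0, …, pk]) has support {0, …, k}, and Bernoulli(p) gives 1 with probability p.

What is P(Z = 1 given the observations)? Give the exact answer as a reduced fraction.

Enumerate traces; 12 have nonzero weight after conditioning:
  (Z=0, X=1, Y=1) weight 1/14
  (Z=0, X=2, Y=1) weight 1/14
  (Z=0, X=3, Y=1) weight 1/14
  (Z=0, X=4, Y=1) weight 1/14
  (Z=1, X=1, Y=0) weight 1/112
  (Z=1, X=2, Y=0) weight 1/112
  (Z=1, X=3, Y=0) weight 1/112
  (Z=1, X=4, Y=0) weight 1/112
  (Z=2, X=1, Y=2) weight 3/64
  … 3 more
Group by Z:
  weight(Z=0) = 2/7
  weight(Z=1) = 1/28
  weight(Z=2) = 3/16
Total weight = 2/7 + 1/28 + 3/16 = 57/112
P(Z=0 | obs) = 2/7 / 57/112 = 32/57
P(Z=1 | obs) = 1/28 / 57/112 = 4/57
P(Z=2 | obs) = 3/16 / 57/112 = 7/19

P(Z = 1 | obs) = 4/57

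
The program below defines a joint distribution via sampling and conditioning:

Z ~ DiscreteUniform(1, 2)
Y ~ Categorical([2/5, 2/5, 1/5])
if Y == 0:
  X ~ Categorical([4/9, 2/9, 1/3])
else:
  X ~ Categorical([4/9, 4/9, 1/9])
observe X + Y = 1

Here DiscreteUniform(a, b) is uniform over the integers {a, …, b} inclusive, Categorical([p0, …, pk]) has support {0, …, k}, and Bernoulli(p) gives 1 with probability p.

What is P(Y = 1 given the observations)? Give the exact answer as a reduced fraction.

P(Y = 1 | obs) = 2/3

Enumerate traces; 4 have nonzero weight after conditioning:
  (Z=1, Y=0, X=1) weight 2/45
  (Z=1, Y=1, X=0) weight 4/45
  (Z=2, Y=0, X=1) weight 2/45
  (Z=2, Y=1, X=0) weight 4/45
Group by Y:
  weight(Y=0) = 4/45
  weight(Y=1) = 8/45
Total weight = 4/45 + 8/45 = 4/15
P(Y=0 | obs) = 4/45 / 4/15 = 1/3
P(Y=1 | obs) = 8/45 / 4/15 = 2/3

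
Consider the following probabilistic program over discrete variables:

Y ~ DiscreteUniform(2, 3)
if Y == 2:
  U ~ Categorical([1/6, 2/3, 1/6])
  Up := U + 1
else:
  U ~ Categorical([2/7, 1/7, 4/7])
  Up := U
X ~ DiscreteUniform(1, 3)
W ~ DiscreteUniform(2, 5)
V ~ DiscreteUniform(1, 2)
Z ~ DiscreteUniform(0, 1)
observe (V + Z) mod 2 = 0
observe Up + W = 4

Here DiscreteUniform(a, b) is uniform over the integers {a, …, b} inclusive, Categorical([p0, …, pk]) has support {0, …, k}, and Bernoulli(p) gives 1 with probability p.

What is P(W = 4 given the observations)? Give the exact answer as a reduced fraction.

Enumerate traces; 30 have nonzero weight after conditioning:
  (Y=2, U=0, X=1, W=3, V=1, Z=1) weight 1/576
  (Y=2, U=0, X=1, W=3, V=2, Z=0) weight 1/576
  (Y=2, U=0, X=2, W=3, V=1, Z=1) weight 1/576
  (Y=2, U=0, X=2, W=3, V=2, Z=0) weight 1/576
  (Y=2, U=0, X=3, W=3, V=1, Z=1) weight 1/576
  (Y=2, U=0, X=3, W=3, V=2, Z=0) weight 1/576
  (Y=2, U=1, X=1, W=2, V=1, Z=1) weight 1/144
  (Y=2, U=1, X=1, W=2, V=2, Z=0) weight 1/144
  (Y=3, U=0, X=1, W=4, V=1, Z=1) weight 1/336
  … 21 more
Group by W:
  weight(W=2) = 13/168
  weight(W=3) = 13/672
  weight(W=4) = 1/56
Total weight = 13/168 + 13/672 + 1/56 = 11/96
P(W=2 | obs) = 13/168 / 11/96 = 52/77
P(W=3 | obs) = 13/672 / 11/96 = 13/77
P(W=4 | obs) = 1/56 / 11/96 = 12/77

P(W = 4 | obs) = 12/77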